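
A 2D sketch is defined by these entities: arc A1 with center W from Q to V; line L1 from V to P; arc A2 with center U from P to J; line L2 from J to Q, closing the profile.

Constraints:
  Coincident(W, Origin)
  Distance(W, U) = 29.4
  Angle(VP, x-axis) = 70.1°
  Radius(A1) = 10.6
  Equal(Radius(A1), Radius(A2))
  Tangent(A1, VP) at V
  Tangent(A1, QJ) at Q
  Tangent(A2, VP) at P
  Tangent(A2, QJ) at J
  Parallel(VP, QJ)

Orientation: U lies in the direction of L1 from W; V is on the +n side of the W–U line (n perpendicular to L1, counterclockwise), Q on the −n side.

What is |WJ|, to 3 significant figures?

31.3

Tangency of A1 to both parallel lines with radius 10.6 puts V and Q at W ± 10.6·n: V = (-9.97, 3.61), Q = (9.97, -3.61). Equal radii place P and J the same way about U: P = U + 10.6·n = (0.0401, 31.3), J = U − 10.6·n = (20.0, 24.0). Then |WJ| = |J − W| = 31.3.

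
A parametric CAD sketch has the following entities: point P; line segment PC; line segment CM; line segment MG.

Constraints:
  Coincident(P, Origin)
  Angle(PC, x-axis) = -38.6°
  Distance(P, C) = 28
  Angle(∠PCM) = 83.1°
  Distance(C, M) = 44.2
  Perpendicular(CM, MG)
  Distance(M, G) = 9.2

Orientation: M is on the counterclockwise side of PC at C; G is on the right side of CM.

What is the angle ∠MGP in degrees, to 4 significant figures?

47.82°

∠PCM = 83.1°, so CM runs at -38.6° + (180° − 83.1°) = 58.30° from the x-axis; with |CM| = 44.2, M = C + 44.2·(cos 58.30°, sin 58.30°) = (45.11, 20.14). CM is perpendicular to MG; with |MG| = 9.2 on the right of CM, G = M + 9.2·(0.8508, -0.5255) = (52.94, 15.30). Then cos ∠MGP = GM·GP / (|GM||GP|), giving 47.82°.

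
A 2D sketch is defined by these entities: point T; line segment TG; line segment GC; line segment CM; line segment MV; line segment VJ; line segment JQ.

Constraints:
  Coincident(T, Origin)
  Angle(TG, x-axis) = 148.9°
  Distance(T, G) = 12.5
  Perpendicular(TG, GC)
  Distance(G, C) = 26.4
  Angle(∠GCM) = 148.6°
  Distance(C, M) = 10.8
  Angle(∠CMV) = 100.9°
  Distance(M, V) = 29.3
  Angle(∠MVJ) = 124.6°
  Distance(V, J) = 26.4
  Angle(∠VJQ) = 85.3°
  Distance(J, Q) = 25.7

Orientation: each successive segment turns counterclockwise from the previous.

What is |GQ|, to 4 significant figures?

14.83

T is at the origin; TG runs at 148.9° with length 12.5, so G = (-10.70, 6.457). TG ⟂ GC, so GC runs at -121.1°; with |GC| = 26.4, C = (-24.34, -16.15). ∠GCM = 148.6° gives CM at -89.70° from the x-axis; with |CM| = 10.8, M = (-24.28, -26.95). ∠CMV = 100.9° gives MV at -10.60° from the x-axis; with |MV| = 29.3, V = (4.517, -32.34). ∠MVJ = 124.6° gives VJ at 44.80° from the x-axis; with |VJ| = 26.4, J = (23.25, -13.74). ∠VJQ = 85.3° gives JQ at 139.5° from the x-axis; with |JQ| = 25.7, Q = (3.707, 2.955). Then |GQ| = |Q − G| = 14.83.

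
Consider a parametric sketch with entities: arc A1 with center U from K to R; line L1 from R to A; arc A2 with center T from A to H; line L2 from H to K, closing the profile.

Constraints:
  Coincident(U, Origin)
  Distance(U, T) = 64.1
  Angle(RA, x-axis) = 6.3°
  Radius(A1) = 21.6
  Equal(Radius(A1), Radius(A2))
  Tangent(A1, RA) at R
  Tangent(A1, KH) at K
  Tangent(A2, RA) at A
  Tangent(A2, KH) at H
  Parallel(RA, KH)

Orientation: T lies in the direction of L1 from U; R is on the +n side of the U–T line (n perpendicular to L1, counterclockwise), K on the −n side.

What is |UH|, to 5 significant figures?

67.641

Tangency of A1 to both parallel lines with radius 21.6 puts R and K at U ± 21.6·n: R = (-2.3703, 21.470), K = (2.3703, -21.470). Equal radii place A and H the same way about T: A = T + 21.6·n = (61.343, 28.504), H = T − 21.6·n = (66.083, -14.436). Then |UH| = |H − U| = 67.641.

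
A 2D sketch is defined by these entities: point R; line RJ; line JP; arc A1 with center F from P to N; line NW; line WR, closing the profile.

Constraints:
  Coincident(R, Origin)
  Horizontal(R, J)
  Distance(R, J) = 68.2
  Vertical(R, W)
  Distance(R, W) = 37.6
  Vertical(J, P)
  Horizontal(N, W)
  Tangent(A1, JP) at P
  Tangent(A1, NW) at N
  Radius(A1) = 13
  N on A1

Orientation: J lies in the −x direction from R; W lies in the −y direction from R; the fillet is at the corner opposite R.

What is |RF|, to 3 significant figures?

60.4

R is at the origin; RJ is horizontal with |RJ| = 68.2 and J on the −x side, so J = (-68.2, 0.00). R and W share the same x with |RW| = 37.6 and W on the −y side, so W = (0.00, -37.6). The virtual corner opposite R is at (-68.2, -37.6). The tangent condition forces FP to be normal to JP and tangency of A1 to NW means the radius FN is perpendicular to NW, with radius 13.0, so the center F sits 13.0 in from both sides at F = (-55.2, -24.6). Then |RF| = |F − R| = 60.4.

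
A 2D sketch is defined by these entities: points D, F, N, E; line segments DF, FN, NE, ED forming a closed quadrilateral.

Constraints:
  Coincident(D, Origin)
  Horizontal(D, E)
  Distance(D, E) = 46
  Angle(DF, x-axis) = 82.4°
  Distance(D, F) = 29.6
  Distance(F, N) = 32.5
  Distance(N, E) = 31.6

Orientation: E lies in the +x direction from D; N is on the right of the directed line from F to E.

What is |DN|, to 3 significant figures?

14.5

D is at the origin; D and E share the same y with |DE| = 46.0 and E in +x, so E = (46.0, 0). DF runs at 82.4° with |DF| = 29.6, so F = (3.91, 29.3). N is determined by |FN| = 32.5 and |NE| = 31.6 together: it lies at the intersection of circle(F, 32.5) and circle(E, 31.6). With |FE| = 51.3, the foot of the radical line on FE is 26.2 from F and the perpendicular offset is √(32.5² − 26.2²) = 19.2. Taking the right-of-FE solution: N = (14.4, -1.41).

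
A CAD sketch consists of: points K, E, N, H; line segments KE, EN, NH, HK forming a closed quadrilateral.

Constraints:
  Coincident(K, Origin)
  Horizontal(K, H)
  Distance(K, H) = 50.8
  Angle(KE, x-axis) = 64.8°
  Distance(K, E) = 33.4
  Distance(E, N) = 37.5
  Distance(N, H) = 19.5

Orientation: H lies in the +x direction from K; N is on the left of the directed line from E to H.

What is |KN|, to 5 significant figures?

53.806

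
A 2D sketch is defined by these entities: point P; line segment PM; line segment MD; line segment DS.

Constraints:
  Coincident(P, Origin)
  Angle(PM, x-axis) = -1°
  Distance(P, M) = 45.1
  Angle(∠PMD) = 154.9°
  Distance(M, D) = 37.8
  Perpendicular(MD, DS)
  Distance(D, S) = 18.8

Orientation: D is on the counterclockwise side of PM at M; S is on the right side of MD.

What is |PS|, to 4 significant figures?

87.31

∠PMD = 154.9°, so MD runs at -1.0° + (180° − 154.9°) = 24.10° from the x-axis; with |MD| = 37.8, D = M + 37.8·(cos 24.10°, sin 24.10°) = (79.60, 14.65). MD is perpendicular to DS; with |DS| = 18.8 on the right of MD, S = D + 18.8·(0.4083, -0.9128) = (87.27, -2.513). Then |PS| = |S − P| = 87.31.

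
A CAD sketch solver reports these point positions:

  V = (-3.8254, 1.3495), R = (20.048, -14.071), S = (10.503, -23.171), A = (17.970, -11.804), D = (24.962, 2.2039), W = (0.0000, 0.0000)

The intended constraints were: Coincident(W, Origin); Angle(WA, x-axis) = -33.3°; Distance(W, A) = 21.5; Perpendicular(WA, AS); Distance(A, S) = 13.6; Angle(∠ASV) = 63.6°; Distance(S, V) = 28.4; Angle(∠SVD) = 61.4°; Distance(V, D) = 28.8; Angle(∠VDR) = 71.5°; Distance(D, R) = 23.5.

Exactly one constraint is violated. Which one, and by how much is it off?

Distance(D, R) = 23.5 — off by 6.50.

W = (0.00, 0.00) ✓; WA at -33.30° ✓; |WA| = 21.50 ✓; ∠(WA, AS) = 90.00° ✓; |AS| = 13.60 ✓; ∠ASV = 63.60° ✓; |SV| = 28.40 ✓; ∠SVD = 61.40° ✓; |VD| = 28.80 ✓; ∠VDR = 71.50° ✓; |DR| = 17.00 ✗.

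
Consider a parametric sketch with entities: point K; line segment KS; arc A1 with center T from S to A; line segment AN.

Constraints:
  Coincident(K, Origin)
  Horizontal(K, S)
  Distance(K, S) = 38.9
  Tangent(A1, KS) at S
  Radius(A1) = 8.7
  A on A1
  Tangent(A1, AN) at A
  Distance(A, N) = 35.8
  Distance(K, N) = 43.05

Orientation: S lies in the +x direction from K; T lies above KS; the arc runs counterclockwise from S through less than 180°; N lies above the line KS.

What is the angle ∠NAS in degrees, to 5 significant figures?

110.94°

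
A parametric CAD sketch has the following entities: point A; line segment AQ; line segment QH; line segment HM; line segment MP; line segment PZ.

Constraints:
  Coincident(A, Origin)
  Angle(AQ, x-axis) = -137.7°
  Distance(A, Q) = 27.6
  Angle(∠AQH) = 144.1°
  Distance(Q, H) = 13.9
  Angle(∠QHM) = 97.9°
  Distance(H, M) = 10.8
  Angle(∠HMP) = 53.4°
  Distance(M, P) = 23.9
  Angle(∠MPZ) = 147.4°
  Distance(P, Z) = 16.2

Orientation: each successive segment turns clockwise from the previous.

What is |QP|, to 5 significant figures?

5.6336

∠QHM = 97.9° gives HM at 104.30° from the x-axis; with |HM| = 10.8, M = (-36.895, -9.6592). ∠HMP = 53.4° gives MP at -22.300° from the x-axis; with |MP| = 23.9, P = (-14.782, -18.728). Then |QP| = |P − Q| = 5.6336.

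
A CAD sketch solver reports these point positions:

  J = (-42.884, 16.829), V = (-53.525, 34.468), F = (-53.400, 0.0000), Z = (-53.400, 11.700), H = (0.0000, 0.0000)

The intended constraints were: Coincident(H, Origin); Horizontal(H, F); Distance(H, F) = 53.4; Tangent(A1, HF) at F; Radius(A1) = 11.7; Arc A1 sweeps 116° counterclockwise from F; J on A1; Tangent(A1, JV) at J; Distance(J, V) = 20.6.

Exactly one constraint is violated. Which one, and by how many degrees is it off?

Tangent(A1, JV) at J — off by 5.10°.

H = (0.00, 0.00) ✓; H.y = 0.00, F.y = 0.00 ✓; |HF| = 53.40 ✓; ∠(ZF, FH) = 90.00° ✓; |ZF| = 11.70 ✓; bearing(Z→J) − bearing(Z→F) = 116.0° ✓; |ZJ| = 11.70 ✓; ∠(ZJ, JV) = 84.90° ✗; |JV| = 20.60 ✓.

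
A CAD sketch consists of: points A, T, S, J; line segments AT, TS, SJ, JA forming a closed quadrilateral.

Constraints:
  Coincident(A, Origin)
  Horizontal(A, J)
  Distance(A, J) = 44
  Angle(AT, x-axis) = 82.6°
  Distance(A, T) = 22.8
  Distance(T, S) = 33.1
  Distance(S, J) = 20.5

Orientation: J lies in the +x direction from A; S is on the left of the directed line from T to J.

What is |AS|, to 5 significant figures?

40.448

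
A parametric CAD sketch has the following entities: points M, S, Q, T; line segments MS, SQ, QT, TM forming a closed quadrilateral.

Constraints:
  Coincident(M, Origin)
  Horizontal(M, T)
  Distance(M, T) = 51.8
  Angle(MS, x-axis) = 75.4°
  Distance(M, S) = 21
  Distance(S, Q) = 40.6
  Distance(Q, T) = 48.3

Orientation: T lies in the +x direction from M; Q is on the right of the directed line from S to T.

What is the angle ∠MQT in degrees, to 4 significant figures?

86.71°

M is at the origin; M and T share the same y with |MT| = 51.8 and T in +x, so T = (51.8, 0). MS runs at 75.4° with |MS| = 21.0, so S = (5.293, 20.32). Q is determined by |SQ| = 40.6 and |QT| = 48.3 together: it lies at the intersection of circle(S, 40.6) and circle(T, 48.3). With |ST| = 50.75, the foot of the radical line on ST is 18.63 from S and the perpendicular offset is √(40.6² − 18.63²) = 36.07. Taking the right-of-ST solution: Q = (7.924, -20.19).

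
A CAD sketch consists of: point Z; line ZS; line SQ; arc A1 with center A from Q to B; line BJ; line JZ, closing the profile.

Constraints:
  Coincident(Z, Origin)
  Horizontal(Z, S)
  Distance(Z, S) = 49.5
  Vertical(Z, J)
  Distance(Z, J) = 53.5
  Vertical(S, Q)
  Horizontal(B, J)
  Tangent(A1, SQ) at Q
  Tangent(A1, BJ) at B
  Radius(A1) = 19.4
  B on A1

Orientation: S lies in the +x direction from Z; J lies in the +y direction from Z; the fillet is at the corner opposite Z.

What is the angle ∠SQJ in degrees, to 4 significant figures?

111.4°

The virtual corner opposite Z is at (49.50, 53.50). A1 meets SQ tangentially, so AQ is at right angles to SQ and tangency of A1 to BJ means the radius AB is perpendicular to BJ, with radius 19.4, so the center A sits 19.4 in from both sides at A = (30.10, 34.10). That places the tangent points at Q = (49.50, 34.10) on SQ and B = (30.10, 53.50) on BJ. Then cos ∠SQJ = QS·QJ / (|QS||QJ|), giving 111.4°.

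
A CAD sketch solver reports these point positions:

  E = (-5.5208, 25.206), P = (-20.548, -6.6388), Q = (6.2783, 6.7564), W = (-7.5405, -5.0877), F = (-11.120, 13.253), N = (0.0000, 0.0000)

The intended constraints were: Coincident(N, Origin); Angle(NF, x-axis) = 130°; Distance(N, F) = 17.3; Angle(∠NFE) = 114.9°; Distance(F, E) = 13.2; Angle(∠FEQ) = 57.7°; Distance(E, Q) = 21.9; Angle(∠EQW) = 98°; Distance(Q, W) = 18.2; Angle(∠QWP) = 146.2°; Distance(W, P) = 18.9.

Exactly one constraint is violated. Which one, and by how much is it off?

Distance(W, P) = 18.9 — off by 5.80.

N = (0.00, 0.00) ✓; NF at 130.0° ✓; |NF| = 17.30 ✓; ∠NFE = 114.9° ✓; |FE| = 13.20 ✓; ∠FEQ = 57.70° ✓; |EQ| = 21.90 ✓; ∠EQW = 98.00° ✓; |QW| = 18.20 ✓; ∠QWP = 146.2° ✓; |WP| = 13.10 ✗.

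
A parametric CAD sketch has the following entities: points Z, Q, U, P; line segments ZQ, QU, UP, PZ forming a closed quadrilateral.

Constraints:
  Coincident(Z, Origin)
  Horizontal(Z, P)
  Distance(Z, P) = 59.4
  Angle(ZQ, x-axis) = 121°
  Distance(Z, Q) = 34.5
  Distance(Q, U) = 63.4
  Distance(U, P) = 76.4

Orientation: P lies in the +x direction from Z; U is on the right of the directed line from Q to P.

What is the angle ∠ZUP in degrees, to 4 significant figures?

48.45°

Checks: |QU| = 63.40 ✓; |UP| = 76.40 ✓.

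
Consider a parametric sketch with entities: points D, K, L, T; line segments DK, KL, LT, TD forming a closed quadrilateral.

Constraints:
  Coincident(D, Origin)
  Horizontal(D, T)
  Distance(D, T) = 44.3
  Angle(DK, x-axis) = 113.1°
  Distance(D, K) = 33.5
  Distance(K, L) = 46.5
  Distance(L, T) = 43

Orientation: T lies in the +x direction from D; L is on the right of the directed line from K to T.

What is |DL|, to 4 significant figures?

13.11

Checks: |KL| = 46.50 ✓; |LT| = 43.00 ✓.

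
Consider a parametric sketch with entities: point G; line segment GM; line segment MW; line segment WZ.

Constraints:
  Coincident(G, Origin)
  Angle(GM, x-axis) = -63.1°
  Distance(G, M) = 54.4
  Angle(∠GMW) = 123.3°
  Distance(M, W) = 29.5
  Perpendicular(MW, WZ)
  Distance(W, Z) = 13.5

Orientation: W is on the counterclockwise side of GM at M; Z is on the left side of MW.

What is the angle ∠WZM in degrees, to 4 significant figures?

65.41°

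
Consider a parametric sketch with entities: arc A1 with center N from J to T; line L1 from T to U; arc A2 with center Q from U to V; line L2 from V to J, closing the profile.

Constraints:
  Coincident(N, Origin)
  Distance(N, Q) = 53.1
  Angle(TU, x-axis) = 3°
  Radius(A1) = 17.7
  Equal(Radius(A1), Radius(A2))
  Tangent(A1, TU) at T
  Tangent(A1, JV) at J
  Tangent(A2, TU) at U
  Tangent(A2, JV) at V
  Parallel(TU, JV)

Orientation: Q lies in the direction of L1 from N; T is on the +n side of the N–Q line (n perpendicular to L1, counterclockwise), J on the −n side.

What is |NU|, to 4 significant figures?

55.97

Tangency of A1 to both parallel lines with radius 17.7 puts T and J at N ± 17.7·n: T = (-0.9263, 17.68), J = (0.9263, -17.68). Equal radii place U and V the same way about Q: U = Q + 17.7·n = (52.10, 20.45), V = Q − 17.7·n = (53.95, -14.90). Then |NU| = |U − N| = 55.97.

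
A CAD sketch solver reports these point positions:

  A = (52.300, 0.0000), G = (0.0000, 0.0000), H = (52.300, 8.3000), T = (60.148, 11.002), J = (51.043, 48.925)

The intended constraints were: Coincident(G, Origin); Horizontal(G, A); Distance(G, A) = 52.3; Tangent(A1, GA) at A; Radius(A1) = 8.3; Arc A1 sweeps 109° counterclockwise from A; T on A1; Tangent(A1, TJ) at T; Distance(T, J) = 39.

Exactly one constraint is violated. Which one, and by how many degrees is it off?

Tangent(A1, TJ) at T — off by 5.50°.

G = (0.00, 0.00) ✓; G.y = 0.00, A.y = 0.00 ✓; |GA| = 52.30 ✓; ∠(HA, AG) = 90.00° ✓; |HA| = 8.300 ✓; bearing(H→T) − bearing(H→A) = 109.0° ✓; |HT| = 8.300 ✓; ∠(HT, TJ) = 95.50° ✗; |TJ| = 39.00 ✓.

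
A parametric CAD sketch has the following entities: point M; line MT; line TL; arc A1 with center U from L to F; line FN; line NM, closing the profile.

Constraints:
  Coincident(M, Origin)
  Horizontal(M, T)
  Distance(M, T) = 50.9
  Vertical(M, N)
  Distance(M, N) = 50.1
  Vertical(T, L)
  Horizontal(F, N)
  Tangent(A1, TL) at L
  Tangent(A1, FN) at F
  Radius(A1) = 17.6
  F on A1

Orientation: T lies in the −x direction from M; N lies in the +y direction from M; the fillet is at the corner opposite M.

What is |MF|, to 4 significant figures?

60.16

M is at the origin; M and T share the same y with |MT| = 50.9 and T on the −x side, so T = (-50.90, 0.000). M and N share the same x with |MN| = 50.1 and N on the +y side, so N = (0.000, 50.10). The virtual corner opposite M is at (-50.90, 50.10). The tangent condition forces UL to be normal to TL and since A1 is tangent to FN there, UF ⟂ FN, with radius 17.6, so the center U sits 17.6 in from both sides at U = (-33.30, 32.50). That places the tangent points at L = (-50.90, 32.50) on TL and F = (-33.30, 50.10) on FN. Then |MF| = |F − M| = 60.16.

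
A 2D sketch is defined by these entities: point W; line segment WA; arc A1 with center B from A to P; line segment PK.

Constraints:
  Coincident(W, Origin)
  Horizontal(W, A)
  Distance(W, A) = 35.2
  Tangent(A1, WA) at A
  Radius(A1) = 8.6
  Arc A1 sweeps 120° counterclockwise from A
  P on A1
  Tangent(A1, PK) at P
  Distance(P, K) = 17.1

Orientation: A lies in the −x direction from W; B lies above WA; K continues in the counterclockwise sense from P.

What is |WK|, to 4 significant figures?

45.67

W is at the origin; W and A share the same y with |WA| = 35.2 and A on the −x side, so A = (-35.20, 0.000). Since A1 is tangent to WA there, BA ⟂ WA, so B = A + (0, 8.6) = (-35.20, 8.600). On A1, A sits at bearing -90° from B; a 120° counterclockwise sweep puts P at bearing 30°, so P = B + 8.6·(cos 30°, sin 30°) = (-27.75, 12.90). The tangent condition forces BP to be normal to PK, so PK runs along (−sin 30°, cos 30°); with |PK| = 17.1, K = (-36.30, 27.71). Then |WK| = |K − W| = 45.67.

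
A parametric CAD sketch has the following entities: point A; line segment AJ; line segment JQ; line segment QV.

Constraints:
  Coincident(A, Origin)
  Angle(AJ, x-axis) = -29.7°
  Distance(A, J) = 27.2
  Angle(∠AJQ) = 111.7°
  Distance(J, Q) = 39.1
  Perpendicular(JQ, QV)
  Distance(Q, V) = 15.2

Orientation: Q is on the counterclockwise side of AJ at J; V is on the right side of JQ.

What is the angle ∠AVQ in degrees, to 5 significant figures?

50.534°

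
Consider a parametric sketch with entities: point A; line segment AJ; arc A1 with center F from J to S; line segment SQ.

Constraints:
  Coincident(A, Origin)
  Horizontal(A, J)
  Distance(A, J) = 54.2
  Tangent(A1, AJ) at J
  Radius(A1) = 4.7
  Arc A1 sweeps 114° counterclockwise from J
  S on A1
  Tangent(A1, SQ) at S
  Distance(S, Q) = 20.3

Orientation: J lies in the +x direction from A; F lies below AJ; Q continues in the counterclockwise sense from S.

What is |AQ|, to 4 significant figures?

63.37

A is at the origin; AJ is horizontal with |AJ| = 54.2 and J on the +x side, so J = (54.20, 0.000). The tangent condition forces FJ to be normal to AJ, so F = J + (0, -4.7) = (54.20, -4.700). On A1, J sits at bearing 90° from F; a 114° counterclockwise sweep puts S at bearing 204°, so S = F + 4.7·(cos 204°, sin 204°) = (49.91, -6.612). Since A1 is tangent to SQ there, FS ⟂ SQ, so SQ runs along (−sin 204°, cos 204°); with |SQ| = 20.3, Q = (58.16, -25.16). Then |AQ| = |Q − A| = 63.37.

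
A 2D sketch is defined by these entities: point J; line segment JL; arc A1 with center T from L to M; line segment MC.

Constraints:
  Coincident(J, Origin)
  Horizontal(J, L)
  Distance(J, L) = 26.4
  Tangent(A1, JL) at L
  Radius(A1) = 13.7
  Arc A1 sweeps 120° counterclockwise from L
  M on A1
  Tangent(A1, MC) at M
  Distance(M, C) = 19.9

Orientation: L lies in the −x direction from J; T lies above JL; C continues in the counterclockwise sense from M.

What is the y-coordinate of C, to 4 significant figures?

37.78

J is at the origin; JL is horizontal with |JL| = 26.4 and L on the −x side, so L = (-26.40, 0.000). Tangency of A1 to JL means the radius TL is perpendicular to JL, so T = L + (0, 13.7) = (-26.40, 13.70). On A1, L sits at bearing -90° from T; a 120° counterclockwise sweep puts M at bearing 30°, so M = T + 13.7·(cos 30°, sin 30°) = (-14.54, 20.55). Tangency of A1 to MC means the radius TM is perpendicular to MC, so MC runs along (−sin 30°, cos 30°); with |MC| = 19.9, C = (-24.49, 37.78). So C.y = 37.78.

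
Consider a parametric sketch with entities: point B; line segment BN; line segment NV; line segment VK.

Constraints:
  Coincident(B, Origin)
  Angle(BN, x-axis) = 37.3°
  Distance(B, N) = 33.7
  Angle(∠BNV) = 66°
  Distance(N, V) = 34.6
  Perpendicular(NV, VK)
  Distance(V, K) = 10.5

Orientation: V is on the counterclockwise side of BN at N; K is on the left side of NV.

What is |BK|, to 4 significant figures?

29.12

B is at the origin; BN runs at 37.3° with length 33.7, so N = 33.7·(cos 37.3°, sin 37.3°) = (26.81, 20.42). ∠BNV = 66.0°, so NV runs at 37.3° + (180° − 66.0°) = 151.3° from the x-axis; with |NV| = 34.6, V = N + 34.6·(cos 151.3°, sin 151.3°) = (-3.542, 37.04). NV ⟂ VK; with |VK| = 10.5 on the left of NV, K = V + 10.5·(-0.4802, -0.8771) = (-8.584, 27.83). Then |BK| = |K − B| = 29.12.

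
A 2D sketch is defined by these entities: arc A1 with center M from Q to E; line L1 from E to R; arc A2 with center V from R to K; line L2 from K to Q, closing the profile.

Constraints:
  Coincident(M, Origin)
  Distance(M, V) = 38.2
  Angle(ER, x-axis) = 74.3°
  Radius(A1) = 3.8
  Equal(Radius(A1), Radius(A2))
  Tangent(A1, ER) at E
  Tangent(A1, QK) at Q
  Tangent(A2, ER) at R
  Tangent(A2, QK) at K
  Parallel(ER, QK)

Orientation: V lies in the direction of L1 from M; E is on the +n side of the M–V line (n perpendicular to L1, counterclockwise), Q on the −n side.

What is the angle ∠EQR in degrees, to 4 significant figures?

78.75°

The slot axis is L1's direction at 74.3°, so u = (cos 74.3°, sin 74.3°) = (0.2706, 0.9627) and n = (−sin 74.3°, cos 74.3°) = (-0.9627, 0.2706). M is at the origin and V lies 38.2 along u from M, so V = 38.2·u = (10.34, 36.77). Tangency of A1 to both parallel lines with radius 3.8 puts E and Q at M ± 3.8·n: E = (-3.658, 1.028), Q = (3.658, -1.028). Equal radii place R and K the same way about V: R = V + 3.8·n = (6.679, 37.80), K = V − 3.8·n = (14.00, 35.75). Then cos ∠EQR = QE·QR / (|QE||QR|), giving 78.75°.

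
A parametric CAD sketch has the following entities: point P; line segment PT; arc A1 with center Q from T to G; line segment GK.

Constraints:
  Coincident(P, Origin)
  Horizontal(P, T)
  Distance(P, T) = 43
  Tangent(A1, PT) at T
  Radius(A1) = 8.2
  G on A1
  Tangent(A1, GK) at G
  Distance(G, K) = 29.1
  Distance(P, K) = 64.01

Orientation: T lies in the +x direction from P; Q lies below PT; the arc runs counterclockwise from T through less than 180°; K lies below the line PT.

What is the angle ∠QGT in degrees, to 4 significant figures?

28.23°

Checks: |QG| = 8.200 ✓; ∠(QG, GK) = 90.00° ✓; |GK| = 29.10 ✓; |PK| = 64.01 ✓.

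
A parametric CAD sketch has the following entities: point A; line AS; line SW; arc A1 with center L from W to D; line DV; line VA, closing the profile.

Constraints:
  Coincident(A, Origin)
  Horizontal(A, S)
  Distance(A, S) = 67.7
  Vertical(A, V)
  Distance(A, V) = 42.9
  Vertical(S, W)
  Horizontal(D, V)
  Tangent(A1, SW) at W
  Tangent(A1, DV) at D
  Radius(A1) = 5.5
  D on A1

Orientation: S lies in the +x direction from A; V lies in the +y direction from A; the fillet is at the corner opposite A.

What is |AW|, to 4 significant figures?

77.34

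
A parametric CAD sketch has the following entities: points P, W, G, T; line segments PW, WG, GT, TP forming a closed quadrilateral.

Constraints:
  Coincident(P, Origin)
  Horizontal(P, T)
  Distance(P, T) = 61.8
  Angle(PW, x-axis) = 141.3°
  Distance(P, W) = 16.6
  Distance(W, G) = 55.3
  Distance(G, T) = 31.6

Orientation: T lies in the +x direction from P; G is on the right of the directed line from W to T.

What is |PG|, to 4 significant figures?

39.00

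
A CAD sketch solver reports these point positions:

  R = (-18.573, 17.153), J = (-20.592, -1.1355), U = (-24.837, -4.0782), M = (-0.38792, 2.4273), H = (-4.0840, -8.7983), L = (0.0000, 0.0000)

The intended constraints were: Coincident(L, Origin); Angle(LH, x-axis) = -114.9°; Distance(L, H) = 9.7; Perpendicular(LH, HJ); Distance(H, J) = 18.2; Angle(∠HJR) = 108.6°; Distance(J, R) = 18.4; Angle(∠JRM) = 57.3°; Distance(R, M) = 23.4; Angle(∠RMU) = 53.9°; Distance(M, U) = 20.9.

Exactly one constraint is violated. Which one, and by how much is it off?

Distance(M, U) = 20.9 — off by 4.40.

L = (0.00, 0.00) ✓; LH at -114.9° ✓; |LH| = 9.700 ✓; ∠(LH, HJ) = 90.00° ✓; |HJ| = 18.20 ✓; ∠HJR = 108.6° ✓; |JR| = 18.40 ✓; ∠JRM = 57.30° ✓; |RM| = 23.40 ✓; ∠RMU = 53.90° ✓; |MU| = 25.30 ✗.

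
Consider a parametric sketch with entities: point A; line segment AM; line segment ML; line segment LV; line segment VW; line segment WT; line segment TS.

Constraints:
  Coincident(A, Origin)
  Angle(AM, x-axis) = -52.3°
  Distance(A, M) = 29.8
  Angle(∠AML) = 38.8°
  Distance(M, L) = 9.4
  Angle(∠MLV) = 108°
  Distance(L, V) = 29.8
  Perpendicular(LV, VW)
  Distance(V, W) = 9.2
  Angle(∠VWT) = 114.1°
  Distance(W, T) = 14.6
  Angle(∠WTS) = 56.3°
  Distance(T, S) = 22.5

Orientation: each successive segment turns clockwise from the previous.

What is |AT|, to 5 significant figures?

23.214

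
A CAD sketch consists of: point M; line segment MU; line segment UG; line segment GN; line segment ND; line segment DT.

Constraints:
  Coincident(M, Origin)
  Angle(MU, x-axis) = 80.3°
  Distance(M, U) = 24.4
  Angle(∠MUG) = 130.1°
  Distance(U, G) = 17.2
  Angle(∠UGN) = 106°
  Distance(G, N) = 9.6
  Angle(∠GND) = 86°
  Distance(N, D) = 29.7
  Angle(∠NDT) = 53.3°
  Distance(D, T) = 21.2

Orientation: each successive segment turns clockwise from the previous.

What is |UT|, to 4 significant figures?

3.873

M is at the origin; MU runs at 80.3° with length 24.4, so U = (4.111, 24.05). ∠MUG = 130.1° gives UG at 30.40° from the x-axis; with |UG| = 17.2, G = (18.95, 32.75). ∠UGN = 106.0° gives GN at -43.60° from the x-axis; with |GN| = 9.6, N = (25.90, 26.13). ∠GND = 86.0° gives ND at -137.6° from the x-axis; with |ND| = 29.7, D = (3.966, 6.108). ∠NDT = 53.3° gives DT at 95.70° from the x-axis; with |DT| = 21.2, T = (1.861, 27.20). Then |UT| = |T − U| = 3.873.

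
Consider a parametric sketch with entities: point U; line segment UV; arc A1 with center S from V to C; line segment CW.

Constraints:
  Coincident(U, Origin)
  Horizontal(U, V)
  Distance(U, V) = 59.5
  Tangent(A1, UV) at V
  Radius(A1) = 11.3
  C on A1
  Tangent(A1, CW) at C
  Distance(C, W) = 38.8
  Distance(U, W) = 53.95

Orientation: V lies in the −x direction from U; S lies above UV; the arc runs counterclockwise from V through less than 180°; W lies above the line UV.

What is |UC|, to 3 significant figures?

49.6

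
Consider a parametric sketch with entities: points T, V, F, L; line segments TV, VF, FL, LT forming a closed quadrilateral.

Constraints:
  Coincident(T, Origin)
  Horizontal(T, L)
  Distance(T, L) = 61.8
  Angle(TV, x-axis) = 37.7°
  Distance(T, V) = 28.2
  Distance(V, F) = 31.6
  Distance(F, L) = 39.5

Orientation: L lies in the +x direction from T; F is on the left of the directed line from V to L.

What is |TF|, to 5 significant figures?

59.800

T is at the origin; TL is horizontal with |TL| = 61.8 and L in +x, so L = (61.8, 0). TV runs at 37.7° with |TV| = 28.2, so V = (22.313, 17.245). F is determined by |VF| = 31.6 and |FL| = 39.5 together: it lies at the intersection of circle(V, 31.6) and circle(L, 39.5). With |VL| = 43.089, the foot of the radical line on VL is 15.027 from V and the perpendicular offset is √(31.6² − 15.027²) = 27.799. Taking the left-of-VL solution: F = (47.209, 36.706).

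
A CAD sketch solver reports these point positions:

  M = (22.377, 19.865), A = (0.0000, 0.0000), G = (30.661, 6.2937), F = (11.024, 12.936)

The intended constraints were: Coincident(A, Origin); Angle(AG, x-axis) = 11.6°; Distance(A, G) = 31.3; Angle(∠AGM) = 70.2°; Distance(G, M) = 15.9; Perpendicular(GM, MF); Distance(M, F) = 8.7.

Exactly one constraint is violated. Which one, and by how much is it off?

Distance(M, F) = 8.7 — off by 4.60.

A = (0.00, 0.00) ✓; AG at 11.60° ✓; |AG| = 31.30 ✓; ∠AGM = 70.20° ✓; |GM| = 15.90 ✓; ∠(GM, MF) = 90.00° ✓; |MF| = 13.30 ✗.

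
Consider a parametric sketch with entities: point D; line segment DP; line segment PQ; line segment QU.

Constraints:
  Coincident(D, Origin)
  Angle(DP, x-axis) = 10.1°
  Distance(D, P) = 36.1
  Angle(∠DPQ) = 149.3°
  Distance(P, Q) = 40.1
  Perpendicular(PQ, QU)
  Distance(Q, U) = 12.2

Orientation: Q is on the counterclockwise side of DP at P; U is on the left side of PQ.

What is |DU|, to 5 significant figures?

71.413

D is at the origin; DP runs at 10.1° with length 36.1, so P = 36.1·(cos 10.1°, sin 10.1°) = (35.541, 6.3307). ∠DPQ = 149.3°, so PQ runs at 10.1° + (180° − 149.3°) = 40.800° from the x-axis; with |PQ| = 40.1, Q = P + 40.1·(cos 40.800°, sin 40.800°) = (65.896, 32.533). The perpendicularity gives QU at right angles to PQ; with |QU| = 12.2 on the left of PQ, U = Q + 12.2·(-0.65342, 0.75700) = (57.924, 41.768). Then |DU| = |U − D| = 71.413.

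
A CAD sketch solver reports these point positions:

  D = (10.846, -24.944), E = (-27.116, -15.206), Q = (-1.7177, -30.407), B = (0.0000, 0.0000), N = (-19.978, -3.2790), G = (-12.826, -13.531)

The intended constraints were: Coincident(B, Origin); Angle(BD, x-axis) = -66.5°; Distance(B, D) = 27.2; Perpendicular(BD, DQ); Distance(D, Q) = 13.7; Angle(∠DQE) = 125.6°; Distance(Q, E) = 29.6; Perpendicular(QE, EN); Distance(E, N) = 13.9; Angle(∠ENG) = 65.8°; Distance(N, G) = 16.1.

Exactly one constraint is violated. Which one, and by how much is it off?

Distance(N, G) = 16.1 — off by 3.60.

B = (0.00, 0.00) ✓; BD at -66.50° ✓; |BD| = 27.20 ✓; ∠(BD, DQ) = 90.00° ✓; |DQ| = 13.70 ✓; ∠DQE = 125.6° ✓; |QE| = 29.60 ✓; ∠(QE, EN) = 90.00° ✓; |EN| = 13.90 ✓; ∠ENG = 65.80° ✓; |NG| = 12.50 ✗.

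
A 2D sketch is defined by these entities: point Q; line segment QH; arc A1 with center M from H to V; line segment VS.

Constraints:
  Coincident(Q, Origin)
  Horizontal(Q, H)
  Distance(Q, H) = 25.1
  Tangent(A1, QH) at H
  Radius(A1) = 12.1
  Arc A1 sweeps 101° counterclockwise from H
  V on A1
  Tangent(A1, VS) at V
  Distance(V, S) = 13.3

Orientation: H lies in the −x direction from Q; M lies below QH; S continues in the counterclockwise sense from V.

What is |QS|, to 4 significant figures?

44.05

On A1, H sits at bearing 90° from M; a 101° counterclockwise sweep puts V at bearing 191°, so V = M + 12.1·(cos 191°, sin 191°) = (-36.98, -14.41). Tangency of A1 to VS means the radius MV is perpendicular to VS, so VS runs along (−sin 191°, cos 191°); with |VS| = 13.3, S = (-34.44, -27.46). Then |QS| = |S − Q| = 44.05.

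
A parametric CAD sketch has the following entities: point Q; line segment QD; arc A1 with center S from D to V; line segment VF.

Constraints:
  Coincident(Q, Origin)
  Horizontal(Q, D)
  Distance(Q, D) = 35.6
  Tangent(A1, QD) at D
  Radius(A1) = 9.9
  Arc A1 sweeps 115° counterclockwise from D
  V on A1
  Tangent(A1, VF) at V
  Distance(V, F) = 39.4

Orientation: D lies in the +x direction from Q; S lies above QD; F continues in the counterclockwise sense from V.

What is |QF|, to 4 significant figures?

57.09

Q is at the origin; QD is horizontal with |QD| = 35.6 and D on the +x side, so D = (35.60, 0.000). A1 meets QD tangentially, so SD is at right angles to QD, so S = D + (0, 9.9) = (35.60, 9.900). On A1, D sits at bearing -90° from S; a 115° counterclockwise sweep puts V at bearing 25°, so V = S + 9.9·(cos 25°, sin 25°) = (44.57, 14.08). A1 meets VF tangentially, so SV is at right angles to VF, so VF runs along (−sin 25°, cos 25°); with |VF| = 39.4, F = (27.92, 49.79). Then |QF| = |F − Q| = 57.09.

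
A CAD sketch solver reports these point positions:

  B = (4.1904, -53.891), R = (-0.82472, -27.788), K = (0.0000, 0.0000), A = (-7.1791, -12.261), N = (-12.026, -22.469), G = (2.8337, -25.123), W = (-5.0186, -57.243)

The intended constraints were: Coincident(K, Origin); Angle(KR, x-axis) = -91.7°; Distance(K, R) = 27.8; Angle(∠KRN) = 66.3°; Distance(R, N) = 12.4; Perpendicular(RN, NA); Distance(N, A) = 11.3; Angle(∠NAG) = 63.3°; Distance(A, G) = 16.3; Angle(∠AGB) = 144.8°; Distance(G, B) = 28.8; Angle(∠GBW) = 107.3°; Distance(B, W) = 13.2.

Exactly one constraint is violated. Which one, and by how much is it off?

Distance(B, W) = 13.2 — off by 3.40.

K = (0.00, 0.00) ✓; KR at -91.70° ✓; |KR| = 27.80 ✓; ∠KRN = 66.30° ✓; |RN| = 12.40 ✓; ∠(RN, NA) = 90.00° ✓; |NA| = 11.30 ✓; ∠NAG = 63.30° ✓; |AG| = 16.30 ✓; ∠AGB = 144.8° ✓; |GB| = 28.80 ✓; ∠GBW = 107.3° ✓; |BW| = 9.800 ✗.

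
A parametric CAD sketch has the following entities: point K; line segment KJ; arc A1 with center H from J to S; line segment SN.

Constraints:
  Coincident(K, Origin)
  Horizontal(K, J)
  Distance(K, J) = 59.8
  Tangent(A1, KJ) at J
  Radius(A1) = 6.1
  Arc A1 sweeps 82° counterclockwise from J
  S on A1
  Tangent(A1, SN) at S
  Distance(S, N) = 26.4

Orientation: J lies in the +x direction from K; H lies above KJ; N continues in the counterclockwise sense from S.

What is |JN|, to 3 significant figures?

32.9

K is at the origin; KJ is horizontal with |KJ| = 59.8 and J on the +x side, so J = (59.8, 0.00). The tangent condition forces HJ to be normal to KJ, so H = J + (0, 6.1) = (59.8, 6.10). On A1, J sits at bearing -90° from H; an 82° counterclockwise sweep puts S at bearing -8°, so S = H + 6.1·(cos -8°, sin -8°) = (65.8, 5.25). The tangent condition forces HS to be normal to SN, so SN runs along (−sin -8°, cos -8°); with |SN| = 26.4, N = (69.5, 31.4). Then |JN| = |N − J| = 32.9.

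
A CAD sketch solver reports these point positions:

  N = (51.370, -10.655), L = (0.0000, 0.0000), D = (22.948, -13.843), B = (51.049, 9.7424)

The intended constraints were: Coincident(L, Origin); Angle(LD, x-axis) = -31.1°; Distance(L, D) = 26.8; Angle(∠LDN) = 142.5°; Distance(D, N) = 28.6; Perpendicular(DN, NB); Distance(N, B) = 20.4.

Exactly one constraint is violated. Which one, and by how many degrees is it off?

Perpendicular(DN, NB) — off by 5.50°.

L = (0.00, 0.00) ✓; LD at -31.10° ✓; |LD| = 26.80 ✓; ∠LDN = 142.5° ✓; |DN| = 28.60 ✓; ∠(DN, NB) = 84.50° ✗; |NB| = 20.40 ✓.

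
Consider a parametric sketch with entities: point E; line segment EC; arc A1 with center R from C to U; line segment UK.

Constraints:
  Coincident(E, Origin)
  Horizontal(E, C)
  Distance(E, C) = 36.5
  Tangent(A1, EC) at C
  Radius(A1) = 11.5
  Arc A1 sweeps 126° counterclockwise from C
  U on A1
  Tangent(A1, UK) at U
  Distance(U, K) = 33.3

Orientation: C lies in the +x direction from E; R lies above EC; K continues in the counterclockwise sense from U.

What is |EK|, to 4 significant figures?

52.26

E is at the origin; EC is horizontal with |EC| = 36.5 and C on the +x side, so C = (36.50, 0.000). The tangent condition forces RC to be normal to EC, so R = C + (0, 11.5) = (36.50, 11.50). On A1, C sits at bearing -90° from R; a 126° counterclockwise sweep puts U at bearing 36°, so U = R + 11.5·(cos 36°, sin 36°) = (45.80, 18.26). Tangency of A1 to UK means the radius RU is perpendicular to UK, so UK runs along (−sin 36°, cos 36°); with |UK| = 33.3, K = (26.23, 45.20). Then |EK| = |K − E| = 52.26.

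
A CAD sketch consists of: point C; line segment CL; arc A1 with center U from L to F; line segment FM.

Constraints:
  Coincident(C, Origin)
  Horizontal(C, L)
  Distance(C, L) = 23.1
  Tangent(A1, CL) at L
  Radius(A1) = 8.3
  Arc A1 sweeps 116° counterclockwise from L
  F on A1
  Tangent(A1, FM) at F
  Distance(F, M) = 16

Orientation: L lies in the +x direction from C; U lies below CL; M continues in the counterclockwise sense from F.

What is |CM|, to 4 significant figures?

34.73

C is at the origin; C and L share the same y with |CL| = 23.1 and L on the +x side, so L = (23.10, 0.000). Tangency of A1 to CL means the radius UL is perpendicular to CL, so U = L + (0, -8.3) = (23.10, -8.300). On A1, L sits at bearing 90° from U; a 116° counterclockwise sweep puts F at bearing 206°, so F = U + 8.3·(cos 206°, sin 206°) = (15.64, -11.94). A1 meets FM tangentially, so UF is at right angles to FM, so FM runs along (−sin 206°, cos 206°); with |FM| = 16.0, M = (22.65, -26.32). Then |CM| = |M − C| = 34.73.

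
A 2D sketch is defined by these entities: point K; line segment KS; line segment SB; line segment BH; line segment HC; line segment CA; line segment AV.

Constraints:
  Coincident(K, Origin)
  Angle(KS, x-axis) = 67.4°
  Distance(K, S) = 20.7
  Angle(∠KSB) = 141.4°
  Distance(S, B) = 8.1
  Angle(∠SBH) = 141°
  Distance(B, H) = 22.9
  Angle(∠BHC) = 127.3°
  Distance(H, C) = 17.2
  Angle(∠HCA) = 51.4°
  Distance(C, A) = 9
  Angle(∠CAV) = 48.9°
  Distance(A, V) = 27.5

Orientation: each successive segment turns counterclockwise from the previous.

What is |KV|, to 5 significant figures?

62.507

K is at the origin; KS runs at 67.4° with length 20.7, so S = (7.9549, 19.110). ∠KSB = 141.4° gives SB at 106.00° from the x-axis; with |SB| = 8.1, B = (5.7223, 26.897). ∠SBH = 141.0° gives BH at 145.00° from the x-axis; with |BH| = 22.9, H = (-13.036, 40.032). ∠BHC = 127.3° gives HC at -162.30° from the x-axis; with |HC| = 17.2, C = (-29.422, 34.802). ∠HCA = 51.4° gives CA at -33.700° from the x-axis; with |CA| = 9.0, A = (-21.935, 29.809). ∠CAV = 48.9° gives AV at 97.400° from the x-axis; with |AV| = 27.5, V = (-25.476, 57.080). Then |KV| = |V − K| = 62.507.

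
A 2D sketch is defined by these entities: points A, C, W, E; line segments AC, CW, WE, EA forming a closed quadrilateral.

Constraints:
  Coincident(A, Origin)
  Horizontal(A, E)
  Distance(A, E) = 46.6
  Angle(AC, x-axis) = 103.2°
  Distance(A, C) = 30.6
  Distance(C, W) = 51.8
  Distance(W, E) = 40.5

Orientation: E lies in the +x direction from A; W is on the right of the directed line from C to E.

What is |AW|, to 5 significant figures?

21.726

Checks: |CW| = 51.80 ✓; |WE| = 40.50 ✓.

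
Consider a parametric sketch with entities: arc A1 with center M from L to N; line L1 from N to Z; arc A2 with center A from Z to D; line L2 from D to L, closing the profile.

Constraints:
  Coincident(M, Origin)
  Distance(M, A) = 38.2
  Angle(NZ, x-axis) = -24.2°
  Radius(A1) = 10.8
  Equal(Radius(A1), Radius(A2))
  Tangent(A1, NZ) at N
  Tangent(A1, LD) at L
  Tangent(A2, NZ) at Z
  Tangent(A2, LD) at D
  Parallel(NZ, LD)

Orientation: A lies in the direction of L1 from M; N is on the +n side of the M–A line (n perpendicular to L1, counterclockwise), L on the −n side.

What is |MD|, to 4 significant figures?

39.70

Tangency of A1 to both parallel lines with radius 10.8 puts N and L at M ± 10.8·n: N = (4.427, 9.851), L = (-4.427, -9.851). Equal radii place Z and D the same way about A: Z = A + 10.8·n = (39.27, -5.808), D = A − 10.8·n = (30.42, -25.51). Then |MD| = |D − M| = 39.70.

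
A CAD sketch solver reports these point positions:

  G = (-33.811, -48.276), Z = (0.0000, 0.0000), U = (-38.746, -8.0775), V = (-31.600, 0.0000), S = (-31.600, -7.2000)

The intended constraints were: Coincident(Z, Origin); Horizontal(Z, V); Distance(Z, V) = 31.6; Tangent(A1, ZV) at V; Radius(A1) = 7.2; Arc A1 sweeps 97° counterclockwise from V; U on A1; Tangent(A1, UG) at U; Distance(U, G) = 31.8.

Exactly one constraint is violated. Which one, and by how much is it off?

Distance(U, G) = 31.8 — off by 8.70.

Z = (0.00, 0.00) ✓; Z.y = 0.00, V.y = 0.00 ✓; |ZV| = 31.60 ✓; ∠(SV, VZ) = 90.00° ✓; |SV| = 7.200 ✓; bearing(S→U) − bearing(S→V) = 97.00° ✓; |SU| = 7.200 ✓; ∠(SU, UG) = 90.00° ✓; |UG| = 40.50 ✗.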